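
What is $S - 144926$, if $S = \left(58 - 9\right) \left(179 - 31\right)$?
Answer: $-137674$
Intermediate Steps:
$S = 7252$ ($S = 49 \cdot 148 = 7252$)
$S - 144926 = 7252 - 144926 = -137674$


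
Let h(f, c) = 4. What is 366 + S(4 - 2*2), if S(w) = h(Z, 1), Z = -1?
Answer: 370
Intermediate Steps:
S(w) = 4
366 + S(4 - 2*2) = 366 + 4 = 370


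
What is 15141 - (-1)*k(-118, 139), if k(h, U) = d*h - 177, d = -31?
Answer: 18622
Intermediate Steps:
k(h, U) = -177 - 31*h (k(h, U) = -31*h - 177 = -177 - 31*h)
15141 - (-1)*k(-118, 139) = 15141 - (-1)*(-177 - 31*(-118)) = 15141 - (-1)*(-177 + 3658) = 15141 - (-1)*3481 = 15141 - 1*(-3481) = 15141 + 3481 = 18622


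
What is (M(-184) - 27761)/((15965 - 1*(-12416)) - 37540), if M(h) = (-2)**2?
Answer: 27757/9159 ≈ 3.0306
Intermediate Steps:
M(h) = 4
(M(-184) - 27761)/((15965 - 1*(-12416)) - 37540) = (4 - 27761)/((15965 - 1*(-12416)) - 37540) = -27757/((15965 + 12416) - 37540) = -27757/(28381 - 37540) = -27757/(-9159) = -27757*(-1/9159) = 27757/9159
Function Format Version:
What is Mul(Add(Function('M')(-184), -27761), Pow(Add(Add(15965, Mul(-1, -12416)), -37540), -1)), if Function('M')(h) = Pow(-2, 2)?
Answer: Rational(27757, 9159) ≈ 3.0306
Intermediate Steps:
Function('M')(h) = 4
Mul(Add(Function('M')(-184), -27761), Pow(Add(Add(15965, Mul(-1, -12416)), -37540), -1)) = Mul(Add(4, -27761), Pow(Add(Add(15965, Mul(-1, -12416)), -37540), -1)) = Mul(-27757, Pow(Add(Add(15965, 12416), -37540), -1)) = Mul(-27757, Pow(Add(28381, -37540), -1)) = Mul(-27757, Pow(-9159, -1)) = Mul(-27757, Rational(-1, 9159)) = Rational(27757, 9159)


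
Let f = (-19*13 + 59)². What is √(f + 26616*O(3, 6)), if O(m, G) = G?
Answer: 4*√12190 ≈ 441.63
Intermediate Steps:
f = 35344 (f = (-247 + 59)² = (-188)² = 35344)
√(f + 26616*O(3, 6)) = √(35344 + 26616*6) = √(35344 + 159696) = √195040 = 4*√12190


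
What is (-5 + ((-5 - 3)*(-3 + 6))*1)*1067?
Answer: -30943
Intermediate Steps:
(-5 + ((-5 - 3)*(-3 + 6))*1)*1067 = (-5 - 8*3*1)*1067 = (-5 - 24*1)*1067 = (-5 - 24)*1067 = -29*1067 = -30943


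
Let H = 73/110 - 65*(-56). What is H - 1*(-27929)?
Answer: 3472663/110 ≈ 31570.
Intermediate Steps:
H = 400473/110 (H = 73*(1/110) + 3640 = 73/110 + 3640 = 400473/110 ≈ 3640.7)
H - 1*(-27929) = 400473/110 - 1*(-27929) = 400473/110 + 27929 = 3472663/110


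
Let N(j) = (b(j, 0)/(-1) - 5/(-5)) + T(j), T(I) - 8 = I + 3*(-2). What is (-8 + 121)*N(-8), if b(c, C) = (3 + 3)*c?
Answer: 4859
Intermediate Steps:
b(c, C) = 6*c
T(I) = 2 + I (T(I) = 8 + (I + 3*(-2)) = 8 + (I - 6) = 8 + (-6 + I) = 2 + I)
N(j) = 3 - 5*j (N(j) = ((6*j)/(-1) - 5/(-5)) + (2 + j) = ((6*j)*(-1) - 5*(-⅕)) + (2 + j) = (-6*j + 1) + (2 + j) = (1 - 6*j) + (2 + j) = 3 - 5*j)
(-8 + 121)*N(-8) = (-8 + 121)*(3 - 5*(-8)) = 113*(3 + 40) = 113*43 = 4859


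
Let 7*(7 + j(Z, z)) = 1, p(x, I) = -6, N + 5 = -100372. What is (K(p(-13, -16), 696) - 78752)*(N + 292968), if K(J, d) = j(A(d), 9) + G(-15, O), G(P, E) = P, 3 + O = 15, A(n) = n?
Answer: -15171135921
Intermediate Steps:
N = -100377 (N = -5 - 100372 = -100377)
O = 12 (O = -3 + 15 = 12)
j(Z, z) = -48/7 (j(Z, z) = -7 + (1/7)*1 = -7 + 1/7 = -48/7)
K(J, d) = -153/7 (K(J, d) = -48/7 - 15 = -153/7)
(K(p(-13, -16), 696) - 78752)*(N + 292968) = (-153/7 - 78752)*(-100377 + 292968) = -551417/7*192591 = -15171135921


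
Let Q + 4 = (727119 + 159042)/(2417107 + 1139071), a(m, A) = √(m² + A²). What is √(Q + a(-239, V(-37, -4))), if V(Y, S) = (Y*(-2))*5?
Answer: √(-47434261618078 + 12646401967684*√194021)/3556178 ≈ 20.898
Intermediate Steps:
V(Y, S) = -10*Y (V(Y, S) = -2*Y*5 = -10*Y)
a(m, A) = √(A² + m²)
Q = -13338551/3556178 (Q = -4 + (727119 + 159042)/(2417107 + 1139071) = -4 + 886161/3556178 = -13338551/3556178 ≈ -3.7508)
√(Q + a(-239, V(-37, -4))) = √(-13338551/3556178 + √((-10*(-37))² + (-239)²)) = √(-13338551/3556178 + √(370² + 57121)) = √(-13338551/3556178 + √(136900 + 57121)) = √(-13338551/3556178 + √194021)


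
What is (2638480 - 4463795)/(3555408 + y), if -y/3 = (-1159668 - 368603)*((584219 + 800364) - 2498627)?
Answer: 1825315/5107679858364 ≈ 3.5737e-7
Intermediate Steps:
y = -5107683413772 (y = -3*(-1159668 - 368603)*((584219 + 800364) - 2498627) = -(-4584813)*(1384583 - 2498627) = -(-4584813)*(-1114044) = -3*1702561137924 = -5107683413772)
(2638480 - 4463795)/(3555408 + y) = (2638480 - 4463795)/(3555408 - 5107683413772) = -1825315/(-5107679858364) = -1825315*(-1/5107679858364) = 1825315/5107679858364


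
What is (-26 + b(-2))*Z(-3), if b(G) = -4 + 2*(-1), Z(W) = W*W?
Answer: -288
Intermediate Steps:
Z(W) = W**2
b(G) = -6 (b(G) = -4 - 2 = -6)
(-26 + b(-2))*Z(-3) = (-26 - 6)*(-3)**2 = -32*9 = -288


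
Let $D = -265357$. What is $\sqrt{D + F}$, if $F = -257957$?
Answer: $3 i \sqrt{58146} \approx 723.4 i$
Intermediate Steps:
$\sqrt{D + F} = \sqrt{-265357 - 257957} = \sqrt{-523314} = 3 i \sqrt{58146}$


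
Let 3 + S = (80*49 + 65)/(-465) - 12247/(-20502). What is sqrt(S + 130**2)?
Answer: sqrt(758015311987114)/211854 ≈ 129.96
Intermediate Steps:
S = -6973727/635562 (S = -3 + ((80*49 + 65)/(-465) - 12247/(-20502)) = -3 + ((3920 + 65)*(-1/465) - 12247*(-1/20502)) = -3 + (3985*(-1/465) + 12247/20502) = -3 + (-797/93 + 12247/20502) = -3 - 5067041/635562 = -6973727/635562 ≈ -10.973)
sqrt(S + 130**2) = sqrt(-6973727/635562 + 130**2) = sqrt(-6973727/635562 + 16900) = sqrt(10734024073/635562) = sqrt(758015311987114)/211854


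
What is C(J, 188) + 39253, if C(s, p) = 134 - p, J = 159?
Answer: 39199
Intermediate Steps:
C(J, 188) + 39253 = (134 - 1*188) + 39253 = (134 - 188) + 39253 = -54 + 39253 = 39199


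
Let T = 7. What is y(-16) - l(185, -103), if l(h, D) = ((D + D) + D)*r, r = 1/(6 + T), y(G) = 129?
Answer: 1986/13 ≈ 152.77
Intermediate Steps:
r = 1/13 (r = 1/(6 + 7) = 1/13 ≈ 0.076923)
l(h, D) = 3*D/13 (l(h, D) = ((D + D) + D)*(1/13) = (2*D + D)*(1/13) = (3*D)*(1/13) = 3*D/13)
y(-16) - l(185, -103) = 129 - 3*(-103)/13 = 129 - 1*(-309/13) = 129 + 309/13 = 1986/13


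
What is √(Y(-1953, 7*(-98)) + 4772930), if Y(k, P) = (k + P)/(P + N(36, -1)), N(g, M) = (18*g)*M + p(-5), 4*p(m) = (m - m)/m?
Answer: √10099524066/46 ≈ 2184.7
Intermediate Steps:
p(m) = 0 (p(m) = ((m - m)/m)/4 = (0/m)/4 = (¼)*0 = 0)
N(g, M) = 18*M*g (N(g, M) = (18*g)*M + 0 = 18*M*g + 0 = 18*M*g)
Y(k, P) = (P + k)/(-648 + P) (Y(k, P) = (k + P)/(P + 18*(-1)*36) = (P + k)/(P - 648) = (P + k)/(-648 + P))
√(Y(-1953, 7*(-98)) + 4772930) = √((7*(-98) - 1953)/(-648 + 7*(-98)) + 4772930) = √((-686 - 1953)/(-648 - 686) + 4772930) = √(-2639/(-1334) + 4772930) = √(-1/1334*(-2639) + 4772930) = √(91/46 + 4772930) = √(219554871/46) = √10099524066/46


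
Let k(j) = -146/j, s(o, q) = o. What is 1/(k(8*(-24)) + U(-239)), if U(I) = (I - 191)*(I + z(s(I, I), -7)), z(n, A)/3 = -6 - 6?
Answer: 96/11352073 ≈ 8.4566e-6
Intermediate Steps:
z(n, A) = -36 (z(n, A) = 3*(-6 - 6) = 3*(-12) = -36)
U(I) = (-191 + I)*(-36 + I) (U(I) = (I - 191)*(I - 36) = (-191 + I)*(-36 + I))
1/(k(8*(-24)) + U(-239)) = 1/(-146/(8*(-24)) + (6876 + (-239)² - 227*(-239))) = 1/(-146/(-192) + (6876 + 57121 + 54253)) = 1/(-146*(-1/192) + 118250) = 1/(73/96 + 118250) = 1/(11352073/96) = 96/11352073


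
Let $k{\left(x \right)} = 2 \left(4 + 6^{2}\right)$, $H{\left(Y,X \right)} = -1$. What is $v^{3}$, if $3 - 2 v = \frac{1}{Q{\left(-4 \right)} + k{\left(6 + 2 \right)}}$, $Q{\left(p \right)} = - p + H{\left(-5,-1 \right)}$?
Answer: $\frac{1906624}{571787} \approx 3.3345$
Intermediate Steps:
$Q{\left(p \right)} = -1 - p$ ($Q{\left(p \right)} = - p - 1 = -1 - p$)
$k{\left(x \right)} = 80$ ($k{\left(x \right)} = 2 \left(4 + 36\right) = 2 \cdot 40 = 80$)
$v = \frac{124}{83}$ ($v = \frac{3}{2} - \frac{1}{2 \left(\left(-1 - -4\right) + 80\right)} = \frac{3}{2} - \frac{1}{2 \left(\left(-1 + 4\right) + 80\right)} = \frac{3}{2} - \frac{1}{2 \left(3 + 80\right)} = \frac{3}{2} - \frac{1}{2 \cdot 83} = \frac{3}{2} - \frac{1}{166} = \frac{124}{83} \approx 1.494$)
$v^{3} = \left(\frac{124}{83}\right)^{3} = \frac{1906624}{571787}$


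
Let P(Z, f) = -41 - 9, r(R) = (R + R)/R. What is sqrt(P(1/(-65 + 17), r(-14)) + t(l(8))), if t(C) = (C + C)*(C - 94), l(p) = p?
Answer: I*sqrt(1426) ≈ 37.762*I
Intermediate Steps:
r(R) = 2 (r(R) = (2*R)/R = 2)
P(Z, f) = -50
t(C) = 2*C*(-94 + C) (t(C) = (2*C)*(-94 + C) = 2*C*(-94 + C))
sqrt(P(1/(-65 + 17), r(-14)) + t(l(8))) = sqrt(-50 + 2*8*(-94 + 8)) = sqrt(-50 + 2*8*(-86)) = sqrt(-50 - 1376) = sqrt(-1426) = I*sqrt(1426)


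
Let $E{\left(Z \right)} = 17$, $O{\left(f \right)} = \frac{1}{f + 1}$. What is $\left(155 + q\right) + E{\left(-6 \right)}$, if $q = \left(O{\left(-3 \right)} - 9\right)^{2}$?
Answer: $\frac{1049}{4} \approx 262.25$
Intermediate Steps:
$O{\left(f \right)} = \frac{1}{1 + f}$
$q = \frac{361}{4}$ ($q = \left(\frac{1}{1 - 3} - 9\right)^{2} = \left(\frac{1}{-2} - 9\right)^{2} = \left(- \frac{1}{2} - 9\right)^{2} = \left(- \frac{19}{2}\right)^{2} = \frac{361}{4} \approx 90.25$)
$\left(155 + q\right) + E{\left(-6 \right)} = \left(155 + \frac{361}{4}\right) + 17 = \frac{981}{4} + 17 = \frac{1049}{4}$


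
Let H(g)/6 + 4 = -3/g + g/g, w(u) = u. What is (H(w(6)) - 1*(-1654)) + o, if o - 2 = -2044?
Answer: -409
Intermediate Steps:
o = -2042 (o = 2 - 2044 = -2042)
H(g) = -18 - 18/g (H(g) = -24 + 6*(-3/g + g/g) = -24 + 6*(-3/g + 1) = -24 + 6*(1 - 3/g) = -24 + (6 - 18/g) = -18 - 18/g)
(H(w(6)) - 1*(-1654)) + o = ((-18 - 18/6) - 1*(-1654)) - 2042 = ((-18 - 18*⅙) + 1654) - 2042 = ((-18 - 3) + 1654) - 2042 = (-21 + 1654) - 2042 = 1633 - 2042 = -409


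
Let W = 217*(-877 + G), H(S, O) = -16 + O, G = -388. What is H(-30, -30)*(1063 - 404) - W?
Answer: 244191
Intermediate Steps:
W = -274505 (W = 217*(-877 - 388) = 217*(-1265) = -274505)
H(-30, -30)*(1063 - 404) - W = (-16 - 30)*(1063 - 404) - 1*(-274505) = -46*659 + 274505 = -30314 + 274505 = 244191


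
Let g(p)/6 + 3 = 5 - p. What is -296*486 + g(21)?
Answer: -143970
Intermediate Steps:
g(p) = 12 - 6*p (g(p) = -18 + 6*(5 - p) = -18 + (30 - 6*p) = 12 - 6*p)
-296*486 + g(21) = -296*486 + (12 - 6*21) = -143856 + (12 - 126) = -143856 - 114 = -143970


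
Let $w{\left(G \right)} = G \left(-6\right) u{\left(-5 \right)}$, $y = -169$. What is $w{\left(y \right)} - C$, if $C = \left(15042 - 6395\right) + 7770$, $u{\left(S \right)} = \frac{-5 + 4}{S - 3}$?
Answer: $- \frac{65161}{4} \approx -16290.0$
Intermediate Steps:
$u{\left(S \right)} = - \frac{1}{-3 + S}$
$C = 16417$ ($C = 8647 + 7770 = 16417$)
$w{\left(G \right)} = - \frac{3 G}{4}$ ($w{\left(G \right)} = G \left(-6\right) \left(- \frac{1}{-3 - 5}\right) = - 6 G \left(- \frac{1}{-8}\right) = - 6 G \left(\left(-1\right) \left(- \frac{1}{8}\right)\right) = - 6 G \frac{1}{8} = - \frac{3 G}{4}$)
$w{\left(y \right)} - C = \left(- \frac{3}{4}\right) \left(-169\right) - 16417 = \frac{507}{4} - 16417 = - \frac{65161}{4}$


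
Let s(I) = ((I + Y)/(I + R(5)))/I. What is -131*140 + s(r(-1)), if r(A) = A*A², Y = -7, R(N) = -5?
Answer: -55024/3 ≈ -18341.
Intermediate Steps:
r(A) = A³
s(I) = (-7 + I)/(I*(-5 + I)) (s(I) = ((I - 7)/(I - 5))/I = ((-7 + I)/(-5 + I))/I = (-7 + I)/(I*(-5 + I)))
-131*140 + s(r(-1)) = -131*140 + (-7 + (-1)³)/(((-1)³)*(-5 + (-1)³)) = -18340 + (-7 - 1)/((-1)*(-5 - 1)) = -18340 - 1*(-8)/(-6) = -18340 - 1*(-⅙)*(-8) = -18340 - 4/3 = -55024/3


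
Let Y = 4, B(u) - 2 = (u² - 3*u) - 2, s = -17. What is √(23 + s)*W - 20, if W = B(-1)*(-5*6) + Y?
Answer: -20 - 116*√6 ≈ -304.14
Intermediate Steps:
B(u) = u² - 3*u (B(u) = 2 + ((u² - 3*u) - 2) = 2 + (-2 + u² - 3*u) = u² - 3*u)
W = -116 (W = (-(-3 - 1))*(-5*6) + 4 = -1*(-4)*(-30) + 4 = 4*(-30) + 4 = -120 + 4 = -116)
√(23 + s)*W - 20 = √(23 - 17)*(-116) - 20 = √6*(-116) - 20 = -116*√6 - 20 = -20 - 116*√6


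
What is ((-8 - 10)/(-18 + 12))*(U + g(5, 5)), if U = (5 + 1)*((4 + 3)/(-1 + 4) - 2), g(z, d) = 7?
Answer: 27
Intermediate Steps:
U = 2 (U = 6*(7/3 - 2) = 6*(⅓) = 2)
((-8 - 10)/(-18 + 12))*(U + g(5, 5)) = ((-8 - 10)/(-18 + 12))*(2 + 7) = -18/(-6)*9 = -18*(-⅙)*9 = 3*9 = 27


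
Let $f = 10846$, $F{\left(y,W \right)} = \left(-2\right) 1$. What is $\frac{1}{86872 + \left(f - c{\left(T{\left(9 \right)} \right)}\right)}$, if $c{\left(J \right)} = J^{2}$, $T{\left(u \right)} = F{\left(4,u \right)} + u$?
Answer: $\frac{1}{97669} \approx 1.0239 \cdot 10^{-5}$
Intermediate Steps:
$F{\left(y,W \right)} = -2$
$T{\left(u \right)} = -2 + u$
$\frac{1}{86872 + \left(f - c{\left(T{\left(9 \right)} \right)}\right)} = \frac{1}{86872 + \left(10846 - \left(-2 + 9\right)^{2}\right)} = \frac{1}{86872 + \left(10846 - 7^{2}\right)} = \frac{1}{86872 + \left(10846 - 49\right)} = \frac{1}{86872 + 10797} = \frac{1}{97669}$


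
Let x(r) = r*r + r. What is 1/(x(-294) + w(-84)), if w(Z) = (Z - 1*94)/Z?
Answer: 42/3618053 ≈ 1.1608e-5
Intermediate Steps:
w(Z) = (-94 + Z)/Z (w(Z) = (Z - 94)/Z = (-94 + Z)/Z)
x(r) = r + r² (x(r) = r² + r = r + r²)
1/(x(-294) + w(-84)) = 1/(-294*(1 - 294) + (-94 - 84)/(-84)) = 1/(-294*(-293) - 1/84*(-178)) = 1/(86142 + 89/42) = 1/(3618053/42) = 42/3618053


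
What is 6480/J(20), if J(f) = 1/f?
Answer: 129600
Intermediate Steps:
6480/J(20) = 6480/(1/20) = 6480*20 = 129600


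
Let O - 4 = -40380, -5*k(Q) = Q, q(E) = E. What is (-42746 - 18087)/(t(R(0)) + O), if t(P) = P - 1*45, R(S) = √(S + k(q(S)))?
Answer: 60833/40421 ≈ 1.5050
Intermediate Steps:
k(Q) = -Q/5
O = -40376 (O = 4 - 40380 = -40376)
R(S) = 2*√5*√S/5 (R(S) = √(S - S/5) = √(4*S/5) = 2*√5*√S/5)
t(P) = -45 + P (t(P) = P - 45 = -45 + P)
(-42746 - 18087)/(t(R(0)) + O) = (-42746 - 18087)/((-45 + 2*√5*√0/5) - 40376) = -60833/((-45 + (⅖)*√5*0) - 40376) = -60833/((-45 + 0) - 40376) = -60833/(-45 - 40376) = -60833/(-40421) = -60833*(-1/40421) = 60833/40421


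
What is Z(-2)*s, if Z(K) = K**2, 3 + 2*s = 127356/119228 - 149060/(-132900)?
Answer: -320961638/198067515 ≈ -1.6205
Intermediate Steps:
s = -160480819/396135030 (s = -3/2 + (127356/119228 - 149060/(-132900))/2 = -3/2 + (127356*(1/119228) - 149060*(-1/132900))/2 = -3/2 + (31839/29807 + 7453/6645)/2 = -3/2 + (1/2)*(433721726/198067515) = -3/2 + 216860863/198067515 = -160480819/396135030 ≈ -0.40512)
Z(-2)*s = (-2)**2*(-160480819/396135030) = 4*(-160480819/396135030) = -320961638/198067515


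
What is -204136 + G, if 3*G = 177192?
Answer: -145072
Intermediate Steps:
G = 59064 (G = (⅓)*177192 = 59064)
-204136 + G = -204136 + 59064 = -145072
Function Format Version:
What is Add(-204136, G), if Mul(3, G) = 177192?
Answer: -145072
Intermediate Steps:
G = 59064 (G = Mul(Rational(1, 3), 177192) = 59064)
Add(-204136, G) = Add(-204136, 59064) = -145072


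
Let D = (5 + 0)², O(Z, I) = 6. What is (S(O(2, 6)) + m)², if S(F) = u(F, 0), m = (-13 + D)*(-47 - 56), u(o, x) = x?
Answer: 1527696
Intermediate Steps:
D = 25 (D = 5² = 25)
m = -1236 (m = (-13 + 25)*(-47 - 56) = 12*(-103) = -1236)
S(F) = 0
(S(O(2, 6)) + m)² = (0 - 1236)² = (-1236)² = 1527696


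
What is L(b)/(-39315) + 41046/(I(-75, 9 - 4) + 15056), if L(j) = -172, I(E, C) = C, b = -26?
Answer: 1616313982/592123215 ≈ 2.7297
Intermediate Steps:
L(b)/(-39315) + 41046/(I(-75, 9 - 4) + 15056) = -172/(-39315) + 41046/((9 - 4) + 15056) = -172*(-1/39315) + 41046/(5 + 15056) = 172/39315 + 41046/15061 = 1616313982/592123215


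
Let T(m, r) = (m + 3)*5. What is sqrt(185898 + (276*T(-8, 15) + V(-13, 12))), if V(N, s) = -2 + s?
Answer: 8*sqrt(2797) ≈ 423.09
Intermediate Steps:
T(m, r) = 15 + 5*m (T(m, r) = (3 + m)*5 = 15 + 5*m)
sqrt(185898 + (276*T(-8, 15) + V(-13, 12))) = sqrt(185898 + (276*(15 + 5*(-8)) + (-2 + 12))) = sqrt(185898 + (276*(15 - 40) + 10)) = sqrt(185898 + (276*(-25) + 10)) = sqrt(185898 + (-6900 + 10)) = sqrt(185898 - 6890) = sqrt(179008) = 8*sqrt(2797)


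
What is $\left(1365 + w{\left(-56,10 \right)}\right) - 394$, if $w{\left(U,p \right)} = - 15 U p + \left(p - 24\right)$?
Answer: $9357$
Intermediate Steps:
$w{\left(U,p \right)} = -24 + p - 15 U p$ ($w{\left(U,p \right)} = - 15 U p + \left(-24 + p\right) = -24 + p - 15 U p$)
$\left(1365 + w{\left(-56,10 \right)}\right) - 394 = \left(1365 - \left(14 - 8400\right)\right) - 394 = \left(1365 + \left(-24 + 10 + 8400\right)\right) - 394 = \left(1365 + 8386\right) - 394 = 9751 - 394 = 9357$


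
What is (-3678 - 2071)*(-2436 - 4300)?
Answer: 38725264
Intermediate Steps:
(-3678 - 2071)*(-2436 - 4300) = -5749*(-6736) = 38725264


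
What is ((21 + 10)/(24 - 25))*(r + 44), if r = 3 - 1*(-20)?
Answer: -2077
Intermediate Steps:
r = 23 (r = 3 + 20 = 23)
((21 + 10)/(24 - 25))*(r + 44) = ((21 + 10)/(24 - 25))*(23 + 44) = (31/(-1))*67 = (31*(-1))*67 = -31*67 = -2077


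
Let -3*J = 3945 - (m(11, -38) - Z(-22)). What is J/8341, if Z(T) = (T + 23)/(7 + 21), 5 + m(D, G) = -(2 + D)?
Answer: -110965/700644 ≈ -0.15838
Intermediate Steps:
m(D, G) = -7 - D (m(D, G) = -5 - (2 + D) = -5 + (-2 - D) = -7 - D)
Z(T) = 23/28 + T/28 (Z(T) = (23 + T)/28 = (23 + T)*(1/28) = 23/28 + T/28)
J = -110965/84 (J = -(3945 - ((-7 - 1*11) - (23/28 + (1/28)*(-22))))/3 = -(3945 - ((-7 - 11) - (23/28 - 11/14)))/3 = -(3945 - (-18 - 1*1/28))/3 = -(3945 - (-18 - 1/28))/3 = -(3945 - 1*(-505/28))/3 = -(3945 + 505/28)/3 = -⅓*110965/28 = -110965/84 ≈ -1321.0)
J/8341 = -110965/84/8341 = -110965/84*1/8341 = -110965/700644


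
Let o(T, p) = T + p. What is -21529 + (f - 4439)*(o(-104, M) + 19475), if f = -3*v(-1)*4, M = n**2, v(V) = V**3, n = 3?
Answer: -85816789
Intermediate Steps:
M = 9 (M = 3**2 = 9)
f = 12 (f = -3*(-1)**3*4 = -3*(-1)*4 = 3*4 = 12)
-21529 + (f - 4439)*(o(-104, M) + 19475) = -21529 + (12 - 4439)*((-104 + 9) + 19475) = -21529 - 4427*(-95 + 19475) = -21529 - 4427*19380 = -21529 - 85795260 = -85816789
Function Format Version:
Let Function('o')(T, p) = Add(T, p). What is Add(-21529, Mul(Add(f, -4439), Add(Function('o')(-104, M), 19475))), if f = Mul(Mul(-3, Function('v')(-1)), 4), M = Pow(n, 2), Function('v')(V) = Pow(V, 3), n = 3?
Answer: -85816789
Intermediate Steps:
M = 9 (M = Pow(3, 2) = 9)
f = 12 (f = Mul(Mul(-3, Pow(-1, 3)), 4) = Mul(Mul(-3, -1), 4) = Mul(3, 4) = 12)
Add(-21529, Mul(Add(f, -4439), Add(Function('o')(-104, M), 19475))) = Add(-21529, Mul(Add(12, -4439), Add(Add(-104, 9), 19475))) = Add(-21529, Mul(-4427, Add(-95, 19475))) = Add(-21529, Mul(-4427, 19380)) = Add(-21529, -85795260) = -85816789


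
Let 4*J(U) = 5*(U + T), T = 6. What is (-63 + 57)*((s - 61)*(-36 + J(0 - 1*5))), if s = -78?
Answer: -57963/2 ≈ -28982.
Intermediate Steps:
J(U) = 15/2 + 5*U/4 (J(U) = (5*(U + 6))/4 = (5*(6 + U))/4 = (30 + 5*U)/4 = 15/2 + 5*U/4)
(-63 + 57)*((s - 61)*(-36 + J(0 - 1*5))) = (-63 + 57)*((-78 - 61)*(-36 + (15/2 + 5*(0 - 1*5)/4))) = -(-834)*(-36 + (15/2 + 5*(0 - 5)/4)) = -(-834)*(-36 + (15/2 + (5/4)*(-5))) = -(-834)*(-36 + (15/2 - 25/4)) = -(-834)*(-36 + 5/4) = -(-834)*(-139)/4 = -6*19321/4 = -57963/2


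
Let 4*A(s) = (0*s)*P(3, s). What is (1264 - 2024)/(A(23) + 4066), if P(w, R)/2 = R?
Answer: -20/107 ≈ -0.18692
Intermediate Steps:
P(w, R) = 2*R
A(s) = 0 (A(s) = ((0*s)*(2*s))/4 = (0*(2*s))/4 = (¼)*0 = 0)
(1264 - 2024)/(A(23) + 4066) = (1264 - 2024)/(0 + 4066) = -760/4066 = -760*1/4066 = -20/107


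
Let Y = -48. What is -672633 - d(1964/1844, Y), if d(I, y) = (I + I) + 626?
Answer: -310373381/461 ≈ -6.7326e+5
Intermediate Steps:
d(I, y) = 626 + 2*I (d(I, y) = 2*I + 626 = 626 + 2*I)
-672633 - d(1964/1844, Y) = -672633 - (626 + 2*(1964/1844)) = -672633 - (626 + 2*(1964*(1/1844))) = -672633 - (626 + 2*(491/461)) = -672633 - (626 + 982/461) = -672633 - 1*289568/461 = -672633 - 289568/461 = -310373381/461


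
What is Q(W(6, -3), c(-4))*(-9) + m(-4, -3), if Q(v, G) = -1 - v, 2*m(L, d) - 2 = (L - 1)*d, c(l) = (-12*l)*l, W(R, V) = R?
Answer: 143/2 ≈ 71.500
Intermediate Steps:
c(l) = -12*l² (c(l) = (-12*l)*l = -12*l²)
m(L, d) = 1 + d*(-1 + L)/2 (m(L, d) = 1 + ((L - 1)*d)/2 = 1 + ((-1 + L)*d)/2 = 1 + (d*(-1 + L))/2 = 1 + d*(-1 + L)/2)
Q(W(6, -3), c(-4))*(-9) + m(-4, -3) = (-1 - 1*6)*(-9) + (1 - ½*(-3) + (½)*(-4)*(-3)) = (-1 - 6)*(-9) + (1 + 3/2 + 6) = -7*(-9) + 17/2 = 63 + 17/2 = 143/2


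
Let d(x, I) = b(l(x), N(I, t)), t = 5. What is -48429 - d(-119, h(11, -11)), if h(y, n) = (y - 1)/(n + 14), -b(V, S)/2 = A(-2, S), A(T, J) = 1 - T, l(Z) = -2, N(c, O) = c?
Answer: -48423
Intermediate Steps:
b(V, S) = -6 (b(V, S) = -2*(1 - 1*(-2)) = -2*(1 + 2) = -2*3 = -6)
h(y, n) = (-1 + y)/(14 + n)
d(x, I) = -6
-48429 - d(-119, h(11, -11)) = -48429 - 1*(-6) = -48429 + 6 = -48423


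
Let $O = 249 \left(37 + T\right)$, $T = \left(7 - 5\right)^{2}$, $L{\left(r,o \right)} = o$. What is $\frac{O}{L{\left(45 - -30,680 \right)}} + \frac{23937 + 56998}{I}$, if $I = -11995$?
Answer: $\frac{13484231}{1631320} \approx 8.2658$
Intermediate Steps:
$T = 4$ ($T = 2^{2} = 4$)
$O = 10209$ ($O = 249 \left(37 + 4\right) = 249 \cdot 41 = 10209$)
$\frac{O}{L{\left(45 - -30,680 \right)}} + \frac{23937 + 56998}{I} = \frac{10209}{680} + \frac{23937 + 56998}{-11995} = 10209 \cdot \frac{1}{680} + 80935 \left(- \frac{1}{11995}\right) = \frac{10209}{680} - \frac{16187}{2399} = \frac{13484231}{1631320}$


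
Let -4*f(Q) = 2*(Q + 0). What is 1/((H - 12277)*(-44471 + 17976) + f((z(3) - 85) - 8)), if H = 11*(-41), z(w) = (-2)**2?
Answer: 2/674456809 ≈ 2.9654e-9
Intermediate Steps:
z(w) = 4
f(Q) = -Q/2 (f(Q) = -(Q + 0)/2 = -Q/2)
H = -451
1/((H - 12277)*(-44471 + 17976) + f((z(3) - 85) - 8)) = 1/((-451 - 12277)*(-44471 + 17976) - ((4 - 85) - 8)/2) = 1/(-12728*(-26495) - (-81 - 8)/2) = 1/(337228360 - 1/2*(-89)) = 1/(337228360 + 89/2) = 1/(674456809/2) = 2/674456809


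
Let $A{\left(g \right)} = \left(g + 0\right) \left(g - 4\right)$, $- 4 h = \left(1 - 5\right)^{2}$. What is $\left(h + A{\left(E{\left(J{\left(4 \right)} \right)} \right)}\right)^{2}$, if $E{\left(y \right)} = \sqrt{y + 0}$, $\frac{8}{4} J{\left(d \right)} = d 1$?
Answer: $36 + 16 \sqrt{2} \approx 58.627$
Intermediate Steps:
$h = -4$ ($h = - \frac{\left(1 - 5\right)^{2}}{4} = - \frac{\left(-4\right)^{2}}{4} = \left(- \frac{1}{4}\right) 16 = -4$)
$J{\left(d \right)} = \frac{d}{2}$ ($J{\left(d \right)} = \frac{d 1}{2} = \frac{d}{2}$)
$E{\left(y \right)} = \sqrt{y}$
$A{\left(g \right)} = g \left(-4 + g\right)$
$\left(h + A{\left(E{\left(J{\left(4 \right)} \right)} \right)}\right)^{2} = \left(-4 + \sqrt{\frac{1}{2} \cdot 4} \left(-4 + \sqrt{\frac{1}{2} \cdot 4}\right)\right)^{2} = \left(-4 + \sqrt{2} \left(-4 + \sqrt{2}\right)\right)^{2}$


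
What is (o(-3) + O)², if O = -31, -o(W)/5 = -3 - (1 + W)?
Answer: 676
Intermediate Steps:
o(W) = 20 + 5*W (o(W) = -5*(-3 - (1 + W)) = -5*(-3 + (-1 - W)) = -5*(-4 - W) = 20 + 5*W)
(o(-3) + O)² = ((20 + 5*(-3)) - 31)² = ((20 - 15) - 31)² = (5 - 31)² = (-26)² = 676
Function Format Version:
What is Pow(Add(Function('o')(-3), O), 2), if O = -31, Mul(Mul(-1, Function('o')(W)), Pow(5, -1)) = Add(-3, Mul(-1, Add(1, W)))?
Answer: 676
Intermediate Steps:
Function('o')(W) = Add(20, Mul(5, W)) (Function('o')(W) = Mul(-5, Add(-3, Mul(-1, Add(1, W)))) = Mul(-5, Add(-3, Add(-1, Mul(-1, W)))) = Mul(-5, Add(-4, Mul(-1, W))) = Add(20, Mul(5, W)))
Pow(Add(Function('o')(-3), O), 2) = Pow(Add(Add(20, Mul(5, -3)), -31), 2) = Pow(Add(Add(20, -15), -31), 2) = Pow(Add(5, -31), 2) = Pow(-26, 2) = 676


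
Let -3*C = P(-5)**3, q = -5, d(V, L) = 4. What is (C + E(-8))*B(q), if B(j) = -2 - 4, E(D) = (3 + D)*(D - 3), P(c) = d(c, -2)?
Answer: -202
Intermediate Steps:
P(c) = 4
E(D) = (-3 + D)*(3 + D) (E(D) = (3 + D)*(-3 + D) = (-3 + D)*(3 + D))
B(j) = -6
C = -64/3 (C = -1/3*4**3 = -1/3*64 = -64/3 ≈ -21.333)
(C + E(-8))*B(q) = (-64/3 + (-9 + (-8)**2))*(-6) = (-64/3 + (-9 + 64))*(-6) = (-64/3 + 55)*(-6) = (101/3)*(-6) = -202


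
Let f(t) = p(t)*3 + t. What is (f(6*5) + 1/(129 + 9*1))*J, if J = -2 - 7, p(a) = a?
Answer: -49683/46 ≈ -1080.1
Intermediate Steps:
J = -9
f(t) = 4*t (f(t) = t*3 + t = 3*t + t = 4*t)
(f(6*5) + 1/(129 + 9*1))*J = (4*(6*5) + 1/(129 + 9*1))*(-9) = (4*30 + 1/(129 + 9))*(-9) = (120 + 1/138)*(-9) = (16561/138)*(-9) = -49683/46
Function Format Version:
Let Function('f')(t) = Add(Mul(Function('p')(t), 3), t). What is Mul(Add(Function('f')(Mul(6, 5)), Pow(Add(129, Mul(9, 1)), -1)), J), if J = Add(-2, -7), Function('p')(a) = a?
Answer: Rational(-49683, 46) ≈ -1080.1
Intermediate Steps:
J = -9
Function('f')(t) = Mul(4, t) (Function('f')(t) = Add(Mul(t, 3), t) = Add(Mul(3, t), t) = Mul(4, t))
Mul(Add(Function('f')(Mul(6, 5)), Pow(Add(129, Mul(9, 1)), -1)), J) = Mul(Add(Mul(4, Mul(6, 5)), Pow(Add(129, Mul(9, 1)), -1)), -9) = Mul(Add(Mul(4, 30), Pow(Add(129, 9), -1)), -9) = Mul(Add(120, Pow(138, -1)), -9) = Mul(Add(120, Rational(1, 138)), -9) = Mul(Rational(16561, 138), -9) = Rational(-49683, 46)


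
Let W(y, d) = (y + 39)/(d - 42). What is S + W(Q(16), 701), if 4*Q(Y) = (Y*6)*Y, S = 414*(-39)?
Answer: -10639791/659 ≈ -16145.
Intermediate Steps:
S = -16146
Q(Y) = 3*Y**2/2 (Q(Y) = ((Y*6)*Y)/4 = ((6*Y)*Y)/4 = (6*Y**2)/4 = 3*Y**2/2)
W(y, d) = (39 + y)/(-42 + d)
S + W(Q(16), 701) = -16146 + (39 + (3/2)*16**2)/(-42 + 701) = -16146 + (39 + (3/2)*256)/659 = -16146 + (39 + 384)/659 = -16146 + (1/659)*423 = -16146 + 423/659 = -10639791/659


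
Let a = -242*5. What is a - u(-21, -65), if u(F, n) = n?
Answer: -1145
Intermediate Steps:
a = -1210
a - u(-21, -65) = -1210 - 1*(-65) = -1210 + 65 = -1145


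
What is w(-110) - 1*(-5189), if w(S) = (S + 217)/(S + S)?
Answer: 1141473/220 ≈ 5188.5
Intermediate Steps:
w(S) = (217 + S)/(2*S) (w(S) = (217 + S)/((2*S)) = (217 + S)*(1/(2*S)) = (217 + S)/(2*S))
w(-110) - 1*(-5189) = (½)*(217 - 110)/(-110) - 1*(-5189) = (½)*(-1/110)*107 + 5189 = -107/220 + 5189 = 1141473/220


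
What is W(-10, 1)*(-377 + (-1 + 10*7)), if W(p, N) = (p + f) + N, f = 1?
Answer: 2464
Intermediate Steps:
W(p, N) = 1 + N + p (W(p, N) = (p + 1) + N = (1 + p) + N = 1 + N + p)
W(-10, 1)*(-377 + (-1 + 10*7)) = (1 + 1 - 10)*(-377 + (-1 + 10*7)) = -8*(-377 + (-1 + 70)) = -8*(-377 + 69) = -8*(-308) = 2464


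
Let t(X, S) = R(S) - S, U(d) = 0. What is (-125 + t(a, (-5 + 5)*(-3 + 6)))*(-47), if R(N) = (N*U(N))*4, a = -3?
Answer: 5875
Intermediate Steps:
R(N) = 0 (R(N) = (N*0)*4 = 0*4 = 0)
t(X, S) = -S (t(X, S) = 0 - S = -S)
(-125 + t(a, (-5 + 5)*(-3 + 6)))*(-47) = (-125 - (-5 + 5)*(-3 + 6))*(-47) = (-125 - 0*3)*(-47) = (-125 - 1*0)*(-47) = (-125 + 0)*(-47) = -125*(-47) = 5875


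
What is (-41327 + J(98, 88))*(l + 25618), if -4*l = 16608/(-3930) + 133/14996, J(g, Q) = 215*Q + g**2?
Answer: -12886992099249919/39289520 ≈ -3.2800e+8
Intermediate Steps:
J(g, Q) = g**2 + 215*Q
l = 41421813/39289520 (l = -(16608/(-3930) + 133/14996)/4 = -(16608*(-1/3930) + 133*(1/14996))/4 = -(-2768/655 + 133/14996)/4 = -1/4*(-41421813/9822380) = 41421813/39289520 ≈ 1.0543)
(-41327 + J(98, 88))*(l + 25618) = (-41327 + (98**2 + 215*88))*(41421813/39289520 + 25618) = (-41327 + (9604 + 18920))*(1006560345173/39289520) = (-41327 + 28524)*(1006560345173/39289520) = -12803*1006560345173/39289520 = -12886992099249919/39289520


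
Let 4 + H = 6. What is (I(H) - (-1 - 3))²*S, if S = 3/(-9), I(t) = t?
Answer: -12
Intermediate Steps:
H = 2 (H = -4 + 6 = 2)
S = -⅓ (S = 3*(-⅑) = -⅓ ≈ -0.33333)
(I(H) - (-1 - 3))²*S = (2 - (-1 - 3))²*(-⅓) = (2 - 1*(-4))²*(-⅓) = (2 + 4)²*(-⅓) = 6²*(-⅓) = 36*(-⅓) = -12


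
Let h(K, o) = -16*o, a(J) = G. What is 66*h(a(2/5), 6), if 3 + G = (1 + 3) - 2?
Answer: -6336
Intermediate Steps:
G = -1 (G = -3 + ((1 + 3) - 2) = -3 + (4 - 2) = -3 + 2 = -1)
a(J) = -1
66*h(a(2/5), 6) = 66*(-16*6) = 66*(-96) = -6336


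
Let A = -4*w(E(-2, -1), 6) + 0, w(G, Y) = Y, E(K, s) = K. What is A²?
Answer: 576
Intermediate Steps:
A = -24 (A = -4*6 + 0 = -24 + 0 = -24)
A² = (-24)² = 576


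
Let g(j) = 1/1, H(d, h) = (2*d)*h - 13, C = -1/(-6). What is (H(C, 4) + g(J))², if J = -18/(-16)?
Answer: 1024/9 ≈ 113.78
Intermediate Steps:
C = ⅙ (C = -1*(-⅙) = ⅙ ≈ 0.16667)
J = 9/8 (J = -18*(-1/16) = 9/8 ≈ 1.1250)
H(d, h) = -13 + 2*d*h (H(d, h) = 2*d*h - 13 = -13 + 2*d*h)
g(j) = 1
(H(C, 4) + g(J))² = ((-13 + 2*(⅙)*4) + 1)² = ((-13 + 4/3) + 1)² = (-35/3 + 1)² = (-32/3)² = 1024/9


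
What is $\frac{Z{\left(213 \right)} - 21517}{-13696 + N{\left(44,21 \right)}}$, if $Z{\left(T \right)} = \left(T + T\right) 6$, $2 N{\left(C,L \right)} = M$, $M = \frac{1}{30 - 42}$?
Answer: $\frac{455064}{328705} \approx 1.3844$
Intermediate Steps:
$M = - \frac{1}{12}$ ($M = \frac{1}{-12} = - \frac{1}{12} \approx -0.083333$)
$N{\left(C,L \right)} = - \frac{1}{24}$ ($N{\left(C,L \right)} = \frac{1}{2} \left(- \frac{1}{12}\right) = - \frac{1}{24}$)
$Z{\left(T \right)} = 12 T$ ($Z{\left(T \right)} = 2 T 6 = 12 T$)
$\frac{Z{\left(213 \right)} - 21517}{-13696 + N{\left(44,21 \right)}} = \frac{12 \cdot 213 - 21517}{-13696 - \frac{1}{24}} = \frac{2556 - 21517}{- \frac{328705}{24}} = \left(-18961\right) \left(- \frac{24}{328705}\right) = \frac{455064}{328705}$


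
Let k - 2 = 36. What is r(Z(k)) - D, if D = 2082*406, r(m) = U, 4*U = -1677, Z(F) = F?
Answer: -3382845/4 ≈ -8.4571e+5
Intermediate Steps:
k = 38 (k = 2 + 36 = 38)
U = -1677/4 (U = (¼)*(-1677) = -1677/4 ≈ -419.25)
r(m) = -1677/4
D = 845292
r(Z(k)) - D = -1677/4 - 1*845292 = -1677/4 - 845292 = -3382845/4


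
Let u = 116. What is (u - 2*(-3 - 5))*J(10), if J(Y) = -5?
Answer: -660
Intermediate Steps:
(u - 2*(-3 - 5))*J(10) = (116 - 2*(-3 - 5))*(-5) = (116 - 2*(-8))*(-5) = (116 + 16)*(-5) = 132*(-5) = -660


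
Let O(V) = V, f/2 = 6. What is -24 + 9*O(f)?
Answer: 84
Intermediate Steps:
f = 12 (f = 2*6 = 12)
-24 + 9*O(f) = -24 + 9*12 = -24 + 108 = 84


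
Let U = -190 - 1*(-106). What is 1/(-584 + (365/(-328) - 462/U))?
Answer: -328/190113 ≈ -0.0017253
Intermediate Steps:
U = -84 (U = -190 + 106 = -84)
1/(-584 + (365/(-328) - 462/U)) = 1/(-584 + (365/(-328) - 462/(-84))) = 1/(-584 + (365*(-1/328) - 462*(-1/84))) = 1/(-584 + (-365/328 + 11/2)) = 1/(-584 + 1439/328) = 1/(-190113/328) = -328/190113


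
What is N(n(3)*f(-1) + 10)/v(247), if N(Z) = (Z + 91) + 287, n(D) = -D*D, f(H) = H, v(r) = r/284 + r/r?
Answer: 112748/531 ≈ 212.33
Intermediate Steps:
v(r) = 1 + r/284 (v(r) = r*(1/284) + 1 = r/284 + 1 = 1 + r/284)
n(D) = -D²
N(Z) = 378 + Z (N(Z) = (91 + Z) + 287 = 378 + Z)
N(n(3)*f(-1) + 10)/v(247) = (378 + (-1*3²*(-1) + 10))/(1 + (1/284)*247) = (378 + (-1*9*(-1) + 10))/(1 + 247/284) = (378 + (-9*(-1) + 10))/(531/284) = (378 + (9 + 10))*(284/531) = (378 + 19)*(284/531) = 397*(284/531) = 112748/531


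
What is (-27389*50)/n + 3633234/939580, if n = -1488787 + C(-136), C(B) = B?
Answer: 3348156748991/699481136170 ≈ 4.7866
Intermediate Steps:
n = -1488923 (n = -1488787 - 136 = -1488923)
(-27389*50)/n + 3633234/939580 = -27389*50/(-1488923) + 3633234/939580 = -1369450*(-1/1488923) + 3633234*(1/939580) = 1369450/1488923 + 1816617/469790 = 3348156748991/699481136170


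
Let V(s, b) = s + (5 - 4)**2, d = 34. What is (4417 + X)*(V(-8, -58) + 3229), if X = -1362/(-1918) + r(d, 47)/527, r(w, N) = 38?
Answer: 7193811628620/505393 ≈ 1.4234e+7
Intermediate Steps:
X = 395329/505393 (X = -1362/(-1918) + 38/527 = -1362*(-1/1918) + 38*(1/527) = 681/959 + 38/527 = 395329/505393 ≈ 0.78222)
V(s, b) = 1 + s (V(s, b) = s + 1**2 = s + 1 = 1 + s)
(4417 + X)*(V(-8, -58) + 3229) = (4417 + 395329/505393)*((1 - 8) + 3229) = 2232716210*(-7 + 3229)/505393 = (2232716210/505393)*3222 = 7193811628620/505393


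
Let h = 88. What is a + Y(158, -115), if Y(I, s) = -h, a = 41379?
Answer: 41291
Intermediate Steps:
Y(I, s) = -88 (Y(I, s) = -1*88 = -88)
a + Y(158, -115) = 41379 - 88 = 41291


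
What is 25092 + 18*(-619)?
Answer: 13950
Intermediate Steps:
25092 + 18*(-619) = 25092 - 11142 = 13950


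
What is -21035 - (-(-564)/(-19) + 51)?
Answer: -400070/19 ≈ -21056.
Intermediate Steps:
-21035 - (-(-564)/(-19) + 51) = -21035 - (-(-564)*(-1)/19 + 51) = -21035 - (-6*94/19 + 51) = -21035 - (-564/19 + 51) = -21035 - 1*405/19 = -21035 - 405/19 = -400070/19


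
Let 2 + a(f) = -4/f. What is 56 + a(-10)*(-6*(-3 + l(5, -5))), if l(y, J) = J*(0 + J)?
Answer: 1336/5 ≈ 267.20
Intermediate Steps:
l(y, J) = J**2 (l(y, J) = J*J = J**2)
a(f) = -2 - 4/f
56 + a(-10)*(-6*(-3 + l(5, -5))) = 56 + (-2 - 4/(-10))*(-6*(-3 + (-5)**2)) = 56 + (-2 - 4*(-1/10))*(-6*(-3 + 25)) = 56 + (-2 + 2/5)*(-6*22) = 56 - 8/5*(-132) = 56 + 1056/5 = 1336/5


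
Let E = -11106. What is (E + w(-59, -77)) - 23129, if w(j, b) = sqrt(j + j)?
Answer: -34235 + I*sqrt(118) ≈ -34235.0 + 10.863*I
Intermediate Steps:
w(j, b) = sqrt(2)*sqrt(j) (w(j, b) = sqrt(2*j) = sqrt(2)*sqrt(j))
(E + w(-59, -77)) - 23129 = (-11106 + sqrt(2)*sqrt(-59)) - 23129 = (-11106 + sqrt(2)*(I*sqrt(59))) - 23129 = (-11106 + I*sqrt(118)) - 23129 = -34235 + I*sqrt(118)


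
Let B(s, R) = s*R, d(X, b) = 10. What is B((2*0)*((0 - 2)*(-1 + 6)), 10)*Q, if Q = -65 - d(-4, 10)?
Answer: 0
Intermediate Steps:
Q = -75 (Q = -65 - 1*10 = -65 - 10 = -75)
B(s, R) = R*s
B((2*0)*((0 - 2)*(-1 + 6)), 10)*Q = (10*((2*0)*((0 - 2)*(-1 + 6))))*(-75) = (10*(0*(-2*5)))*(-75) = (10*(0*(-10)))*(-75) = (10*0)*(-75) = 0*(-75) = 0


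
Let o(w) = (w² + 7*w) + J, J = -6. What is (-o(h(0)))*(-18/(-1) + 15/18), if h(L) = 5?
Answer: -1017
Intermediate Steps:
o(w) = -6 + w² + 7*w (o(w) = (w² + 7*w) - 6 = -6 + w² + 7*w)
(-o(h(0)))*(-18/(-1) + 15/18) = (-(-6 + 5² + 7*5))*(-18/(-1) + 15/18) = (-(-6 + 25 + 35))*(-18*(-1) + 15*(1/18)) = (-1*54)*(18 + ⅚) = -54*113/6 = -1017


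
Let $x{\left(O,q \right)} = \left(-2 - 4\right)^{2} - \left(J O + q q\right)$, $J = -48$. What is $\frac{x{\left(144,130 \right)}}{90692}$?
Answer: $- \frac{2488}{22673} \approx -0.10973$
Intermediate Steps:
$x{\left(O,q \right)} = 36 - q^{2} + 48 O$ ($x{\left(O,q \right)} = \left(-2 - 4\right)^{2} - \left(- 48 O + q q\right) = \left(-6\right)^{2} - \left(- 48 O + q^{2}\right) = 36 - \left(q^{2} - 48 O\right) = 36 + \left(- q^{2} + 48 O\right) = 36 - q^{2} + 48 O$)
$\frac{x{\left(144,130 \right)}}{90692} = \frac{36 - 130^{2} + 48 \cdot 144}{90692} = \left(36 - 16900 + 6912\right) \frac{1}{90692} = \left(-9952\right) \frac{1}{90692} = - \frac{2488}{22673}$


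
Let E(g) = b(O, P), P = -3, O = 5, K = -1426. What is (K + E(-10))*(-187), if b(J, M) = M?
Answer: 267223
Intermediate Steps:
E(g) = -3
(K + E(-10))*(-187) = (-1426 - 3)*(-187) = -1429*(-187) = 267223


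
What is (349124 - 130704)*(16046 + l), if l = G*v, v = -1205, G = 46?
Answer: -8602253280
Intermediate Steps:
l = -55430 (l = 46*(-1205) = -55430)
(349124 - 130704)*(16046 + l) = (349124 - 130704)*(16046 - 55430) = 218420*(-39384) = -8602253280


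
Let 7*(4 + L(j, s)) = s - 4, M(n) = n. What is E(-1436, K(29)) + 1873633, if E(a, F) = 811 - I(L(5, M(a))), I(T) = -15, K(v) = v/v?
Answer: 1874459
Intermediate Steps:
L(j, s) = -32/7 + s/7 (L(j, s) = -4 + (s - 4)/7 = -4 + (-4 + s)/7 = -4 + (-4/7 + s/7) = -32/7 + s/7)
K(v) = 1
E(a, F) = 826 (E(a, F) = 811 - 1*(-15) = 811 + 15 = 826)
E(-1436, K(29)) + 1873633 = 826 + 1873633 = 1874459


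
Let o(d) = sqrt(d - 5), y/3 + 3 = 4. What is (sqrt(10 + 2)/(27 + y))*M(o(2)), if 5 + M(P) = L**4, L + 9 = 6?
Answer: 76*sqrt(3)/15 ≈ 8.7757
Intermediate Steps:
y = 3 (y = -9 + 3*4 = -9 + 12 = 3)
o(d) = sqrt(-5 + d)
L = -3 (L = -9 + 6 = -3)
M(P) = 76 (M(P) = -5 + (-3)**4 = -5 + 81 = 76)
(sqrt(10 + 2)/(27 + y))*M(o(2)) = (sqrt(10 + 2)/(27 + 3))*76 = (sqrt(12)/30)*76 = ((2*sqrt(3))*(1/30))*76 = (sqrt(3)/15)*76 = 76*sqrt(3)/15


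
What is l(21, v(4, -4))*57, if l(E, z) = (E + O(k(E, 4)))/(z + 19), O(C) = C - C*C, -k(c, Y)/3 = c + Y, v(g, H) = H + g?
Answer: -17037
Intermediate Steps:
k(c, Y) = -3*Y - 3*c (k(c, Y) = -3*(c + Y) = -3*(Y + c) = -3*Y - 3*c)
O(C) = C - C²
l(E, z) = (E + (-12 - 3*E)*(13 + 3*E))/(19 + z) (l(E, z) = (E + (-3*4 - 3*E)*(1 - (-3*4 - 3*E)))/(z + 19) = (E + (-12 - 3*E)*(1 - (-12 - 3*E)))/(19 + z) = (E + (-12 - 3*E)*(1 + (12 + 3*E)))/(19 + z) = (E + (-12 - 3*E)*(13 + 3*E))/(19 + z))
l(21, v(4, -4))*57 = ((21 - 3*(4 + 21)*(13 + 3*21))/(19 + (-4 + 4)))*57 = ((21 - 3*25*(13 + 63))/(19 + 0))*57 = ((21 - 3*25*76)/19)*57 = ((21 - 5700)/19)*57 = ((1/19)*(-5679))*57 = -5679/19*57 = -17037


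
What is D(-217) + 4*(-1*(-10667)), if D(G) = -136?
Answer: 42532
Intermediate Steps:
D(-217) + 4*(-1*(-10667)) = -136 + 4*(-1*(-10667)) = -136 + 4*10667 = -136 + 42668 = 42532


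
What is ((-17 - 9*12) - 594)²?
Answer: 516961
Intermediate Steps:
((-17 - 9*12) - 594)² = ((-17 - 108) - 594)² = (-125 - 594)² = (-719)² = 516961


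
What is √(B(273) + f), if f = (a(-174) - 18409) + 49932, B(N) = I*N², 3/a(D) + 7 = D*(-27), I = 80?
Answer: 2*√32974349566889/4691 ≈ 2448.2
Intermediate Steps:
a(D) = 3/(-7 - 27*D) (a(D) = 3/(-7 + D*(-27)) = 3/(-7 - 27*D))
B(N) = 80*N²
f = 147874396/4691 (f = (-3/(7 + 27*(-174)) - 18409) + 49932 = (-3/(7 - 4698) - 18409) + 49932 = (-3/(-4691) - 18409) + 49932 = (-3*(-1/4691) - 18409) + 49932 = (3/4691 - 18409) + 49932 = -86356616/4691 + 49932 = 147874396/4691 ≈ 31523.)
√(B(273) + f) = √(80*273² + 147874396/4691) = √(80*74529 + 147874396/4691) = √(5962320 + 147874396/4691) = √(28117117516/4691) = 2*√32974349566889/4691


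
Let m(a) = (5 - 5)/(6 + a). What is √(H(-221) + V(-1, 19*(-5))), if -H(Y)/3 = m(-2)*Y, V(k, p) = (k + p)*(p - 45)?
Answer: 8*√210 ≈ 115.93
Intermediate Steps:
m(a) = 0 (m(a) = 0/(6 + a) = 0)
V(k, p) = (-45 + p)*(k + p) (V(k, p) = (k + p)*(-45 + p) = (-45 + p)*(k + p))
H(Y) = 0 (H(Y) = -0*Y = -3*0 = 0)
√(H(-221) + V(-1, 19*(-5))) = √(0 + ((19*(-5))² - 45*(-1) - 855*(-5) - 19*(-5))) = √(0 + ((-95)² + 45 - 45*(-95) - 1*(-95))) = √(0 + (9025 + 45 + 4275 + 95)) = √(0 + 13440) = √13440 = 8*√210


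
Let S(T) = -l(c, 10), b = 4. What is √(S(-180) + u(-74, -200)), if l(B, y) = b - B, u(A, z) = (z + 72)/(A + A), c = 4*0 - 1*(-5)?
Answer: √2553/37 ≈ 1.3656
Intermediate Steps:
c = 5 (c = 0 + 5 = 5)
u(A, z) = (72 + z)/(2*A) (u(A, z) = (72 + z)/((2*A)) = (72 + z)*(1/(2*A)) = (72 + z)/(2*A))
l(B, y) = 4 - B
S(T) = 1 (S(T) = -(4 - 1*5) = -(4 - 5) = -1*(-1) = 1)
√(S(-180) + u(-74, -200)) = √(1 + (½)*(72 - 200)/(-74)) = √(1 + (½)*(-1/74)*(-128)) = √(1 + 32/37) = √(69/37) = √2553/37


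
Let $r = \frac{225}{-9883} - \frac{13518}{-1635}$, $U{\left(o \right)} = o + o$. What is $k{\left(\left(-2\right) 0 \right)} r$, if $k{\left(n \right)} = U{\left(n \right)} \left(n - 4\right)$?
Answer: $0$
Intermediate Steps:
$U{\left(o \right)} = 2 o$
$r = \frac{44410173}{5386235}$ ($r = 225 \left(- \frac{1}{9883}\right) - - \frac{4506}{545} = - \frac{225}{9883} + \frac{4506}{545} = \frac{44410173}{5386235} \approx 8.2451$)
$k{\left(n \right)} = 2 n \left(-4 + n\right)$ ($k{\left(n \right)} = 2 n \left(n - 4\right) = 2 n \left(-4 + n\right)$)
$k{\left(\left(-2\right) 0 \right)} r = 2 \left(\left(-2\right) 0\right) \left(-4 - 0\right) \frac{44410173}{5386235} = 2 \cdot 0 \left(-4 + 0\right) \frac{44410173}{5386235} = 2 \cdot 0 \left(-4\right) \frac{44410173}{5386235} = 0 \cdot \frac{44410173}{5386235} = 0$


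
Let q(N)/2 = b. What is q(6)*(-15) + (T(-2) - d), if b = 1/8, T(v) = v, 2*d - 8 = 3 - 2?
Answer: -41/4 ≈ -10.250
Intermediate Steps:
d = 9/2 (d = 4 + (3 - 2)/2 = 4 + (½)*1 = 4 + ½ = 9/2 ≈ 4.5000)
b = ⅛ (b = 1*(⅛) = ⅛ ≈ 0.12500)
q(N) = ¼ (q(N) = 2*(⅛) = ¼)
q(6)*(-15) + (T(-2) - d) = (¼)*(-15) + (-2 - 1*9/2) = -15/4 + (-2 - 9/2) = -15/4 - 13/2 = -41/4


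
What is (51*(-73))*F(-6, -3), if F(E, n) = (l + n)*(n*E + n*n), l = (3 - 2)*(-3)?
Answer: 603126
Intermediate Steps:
l = -3 (l = 1*(-3) = -3)
F(E, n) = (-3 + n)*(n² + E*n) (F(E, n) = (-3 + n)*(n*E + n*n) = (-3 + n)*(E*n + n²) = (-3 + n)*(n² + E*n))
(51*(-73))*F(-6, -3) = (51*(-73))*(-3*((-3)² - 3*(-6) - 3*(-3) - 6*(-3))) = -(-11169)*(9 + 18 + 9 + 18) = -(-11169)*54 = -3723*(-162) = 603126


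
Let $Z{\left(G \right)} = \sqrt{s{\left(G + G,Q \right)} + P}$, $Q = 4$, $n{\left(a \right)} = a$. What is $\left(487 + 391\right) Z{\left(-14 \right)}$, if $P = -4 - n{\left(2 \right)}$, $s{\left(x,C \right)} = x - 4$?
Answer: $878 i \sqrt{38} \approx 5412.4 i$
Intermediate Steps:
$s{\left(x,C \right)} = -4 + x$
$P = -6$ ($P = -4 - 2 = -6$)
$Z{\left(G \right)} = \sqrt{-10 + 2 G}$ ($Z{\left(G \right)} = \sqrt{\left(-4 + \left(G + G\right)\right) - 6} = \sqrt{\left(-4 + 2 G\right) - 6} = \sqrt{-10 + 2 G}$)
$\left(487 + 391\right) Z{\left(-14 \right)} = \left(487 + 391\right) \sqrt{-10 + 2 \left(-14\right)} = 878 \sqrt{-10 - 28} = 878 \sqrt{-38} = 878 i \sqrt{38}$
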